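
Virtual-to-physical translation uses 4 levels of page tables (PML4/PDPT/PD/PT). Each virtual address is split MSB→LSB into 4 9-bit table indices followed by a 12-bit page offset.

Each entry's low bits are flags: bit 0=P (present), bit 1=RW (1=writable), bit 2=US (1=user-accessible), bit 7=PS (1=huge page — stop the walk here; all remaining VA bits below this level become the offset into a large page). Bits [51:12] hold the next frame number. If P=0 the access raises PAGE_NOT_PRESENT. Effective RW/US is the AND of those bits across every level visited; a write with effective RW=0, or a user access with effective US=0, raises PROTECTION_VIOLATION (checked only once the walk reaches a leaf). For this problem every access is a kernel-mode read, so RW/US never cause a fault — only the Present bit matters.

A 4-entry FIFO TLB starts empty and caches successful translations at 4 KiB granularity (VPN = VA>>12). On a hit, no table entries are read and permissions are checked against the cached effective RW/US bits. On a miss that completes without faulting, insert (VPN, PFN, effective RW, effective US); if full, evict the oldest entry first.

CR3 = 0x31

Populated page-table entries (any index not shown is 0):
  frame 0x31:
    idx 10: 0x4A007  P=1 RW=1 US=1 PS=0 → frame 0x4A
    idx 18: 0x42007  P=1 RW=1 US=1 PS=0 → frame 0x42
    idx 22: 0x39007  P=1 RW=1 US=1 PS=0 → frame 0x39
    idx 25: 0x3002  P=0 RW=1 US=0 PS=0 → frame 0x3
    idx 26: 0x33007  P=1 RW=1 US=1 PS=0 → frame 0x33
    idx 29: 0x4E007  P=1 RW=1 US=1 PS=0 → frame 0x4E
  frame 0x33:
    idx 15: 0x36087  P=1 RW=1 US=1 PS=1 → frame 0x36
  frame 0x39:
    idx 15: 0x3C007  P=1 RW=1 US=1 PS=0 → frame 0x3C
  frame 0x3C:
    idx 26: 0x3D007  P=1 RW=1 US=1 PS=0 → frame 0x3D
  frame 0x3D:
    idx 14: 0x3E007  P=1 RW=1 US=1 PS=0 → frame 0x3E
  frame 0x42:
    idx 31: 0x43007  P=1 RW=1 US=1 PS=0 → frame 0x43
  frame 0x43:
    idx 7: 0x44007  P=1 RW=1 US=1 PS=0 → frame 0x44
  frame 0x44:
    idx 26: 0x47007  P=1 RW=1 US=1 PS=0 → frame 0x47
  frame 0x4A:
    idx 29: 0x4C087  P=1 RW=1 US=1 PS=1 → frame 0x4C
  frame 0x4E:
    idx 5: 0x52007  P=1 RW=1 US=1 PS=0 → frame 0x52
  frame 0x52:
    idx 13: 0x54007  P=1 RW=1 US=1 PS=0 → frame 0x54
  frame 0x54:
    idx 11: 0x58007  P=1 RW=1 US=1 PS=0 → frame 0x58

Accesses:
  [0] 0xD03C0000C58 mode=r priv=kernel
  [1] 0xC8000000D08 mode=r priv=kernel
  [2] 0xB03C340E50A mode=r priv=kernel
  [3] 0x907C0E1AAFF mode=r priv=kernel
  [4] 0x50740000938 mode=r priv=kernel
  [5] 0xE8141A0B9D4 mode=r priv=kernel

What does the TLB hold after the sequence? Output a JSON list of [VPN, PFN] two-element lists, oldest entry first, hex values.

Trace:
#0 VA=0xD03C0000C58 (r,kernel):
  L0 @0x31[26] → 0x33007  P=1,RW=1,US=1,PS=0
  L1 @0x33[15] → 0x36087  P=1,RW=1,US=1,PS=1
  ✓ 0x36C58 (huge @L1)  — 2 lookups
#1 VA=0xC8000000D08 (r,kernel):
  L0 @0x31[25] → 0x3002  P=0,RW=1,US=0,PS=0
  ⇒ fault: PAGE_NOT_PRESENT  — 1 lookups
#2 VA=0xB03C340E50A (r,kernel):
  L0 @0x31[22] → 0x39007  P=1,RW=1,US=1,PS=0
  L1 @0x39[15] → 0x3C007  P=1,RW=1,US=1,PS=0
  L2 @0x3C[26] → 0x3D007  P=1,RW=1,US=1,PS=0
  L3 @0x3D[14] → 0x3E007  P=1,RW=1,US=1,PS=0
  ✓ 0x3E50A  — 4 lookups
#3 VA=0x907C0E1AAFF (r,kernel):
  L0 @0x31[18] → 0x42007  P=1,RW=1,US=1,PS=0
  L1 @0x42[31] → 0x43007  P=1,RW=1,US=1,PS=0
  L2 @0x43[7] → 0x44007  P=1,RW=1,US=1,PS=0
  L3 @0x44[26] → 0x47007  P=1,RW=1,US=1,PS=0
  ✓ 0x47AFF  — 4 lookups
#4 VA=0x50740000938 (r,kernel):
  L0 @0x31[10] → 0x4A007  P=1,RW=1,US=1,PS=0
  L1 @0x4A[29] → 0x4C087  P=1,RW=1,US=1,PS=1
  ✓ 0x4C938 (huge @L1)  — 2 lookups
#5 VA=0xE8141A0B9D4 (r,kernel):
  L0 @0x31[29] → 0x4E007  P=1,RW=1,US=1,PS=0
  L1 @0x4E[5] → 0x52007  P=1,RW=1,US=1,PS=0
  L2 @0x52[13] → 0x54007  P=1,RW=1,US=1,PS=0
  L3 @0x54[11] → 0x58007  P=1,RW=1,US=1,PS=0
  ✓ 0x589D4  — 4 lookups

TLB: [["0xB03C340E", "0x3E"], ["0x907C0E1A", "0x47"], ["0x50740000", "0x4C"], ["0xE8141A0B", "0x58"]]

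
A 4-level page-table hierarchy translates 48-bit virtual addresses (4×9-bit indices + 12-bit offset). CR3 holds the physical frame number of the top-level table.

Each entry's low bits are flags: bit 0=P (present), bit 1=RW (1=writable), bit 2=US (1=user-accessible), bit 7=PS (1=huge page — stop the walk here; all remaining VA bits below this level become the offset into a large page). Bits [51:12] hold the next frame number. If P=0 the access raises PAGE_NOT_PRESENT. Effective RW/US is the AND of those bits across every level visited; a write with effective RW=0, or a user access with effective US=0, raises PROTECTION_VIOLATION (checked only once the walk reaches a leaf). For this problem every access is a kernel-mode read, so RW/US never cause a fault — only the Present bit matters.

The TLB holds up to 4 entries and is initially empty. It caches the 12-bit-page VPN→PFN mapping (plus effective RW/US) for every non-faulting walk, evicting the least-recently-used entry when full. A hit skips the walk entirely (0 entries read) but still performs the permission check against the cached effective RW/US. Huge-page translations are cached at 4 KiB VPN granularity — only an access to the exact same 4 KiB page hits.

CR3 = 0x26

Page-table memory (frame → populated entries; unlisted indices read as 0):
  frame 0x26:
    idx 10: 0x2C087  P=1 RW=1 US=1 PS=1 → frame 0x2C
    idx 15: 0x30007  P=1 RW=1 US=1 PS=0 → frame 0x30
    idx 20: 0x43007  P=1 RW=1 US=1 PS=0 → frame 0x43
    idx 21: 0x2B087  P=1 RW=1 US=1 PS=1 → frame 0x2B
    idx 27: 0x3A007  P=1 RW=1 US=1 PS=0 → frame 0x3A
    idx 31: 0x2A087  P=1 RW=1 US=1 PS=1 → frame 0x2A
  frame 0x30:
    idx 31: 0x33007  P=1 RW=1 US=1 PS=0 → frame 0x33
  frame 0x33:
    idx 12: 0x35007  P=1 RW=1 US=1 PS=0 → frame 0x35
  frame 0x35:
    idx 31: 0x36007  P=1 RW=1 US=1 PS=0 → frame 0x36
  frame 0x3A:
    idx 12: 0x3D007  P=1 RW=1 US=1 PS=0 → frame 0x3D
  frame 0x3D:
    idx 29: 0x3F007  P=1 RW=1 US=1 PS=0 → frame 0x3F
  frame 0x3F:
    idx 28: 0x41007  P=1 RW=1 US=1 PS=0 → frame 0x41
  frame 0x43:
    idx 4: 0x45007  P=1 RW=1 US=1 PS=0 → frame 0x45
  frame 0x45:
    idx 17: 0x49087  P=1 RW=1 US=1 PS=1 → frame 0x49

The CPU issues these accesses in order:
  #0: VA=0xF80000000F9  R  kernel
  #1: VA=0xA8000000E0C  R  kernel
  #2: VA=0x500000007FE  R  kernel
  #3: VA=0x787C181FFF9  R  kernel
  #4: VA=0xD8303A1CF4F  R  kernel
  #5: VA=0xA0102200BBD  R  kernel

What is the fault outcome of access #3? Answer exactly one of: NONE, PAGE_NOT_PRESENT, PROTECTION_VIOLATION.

Per-access translation:
#0 VA=0xF80000000F9 (r,kernel):
  lvl0: tbl 0x26, slot 31 ⇒ 0x2A087 (P1/RW1/US1/PS1)
  → PA=0x2A0F9 (huge @L0)  (1 entries read)
#1 VA=0xA8000000E0C (r,kernel):
  lvl0: tbl 0x26, slot 21 ⇒ 0x2B087 (P1/RW1/US1/PS1)
  → PA=0x2BE0C (huge @L0)  (1 entries read)
#2 VA=0x500000007FE (r,kernel):
  lvl0: tbl 0x26, slot 10 ⇒ 0x2C087 (P1/RW1/US1/PS1)
  → PA=0x2C7FE (huge @L0)  (1 entries read)
#3 VA=0x787C181FFF9 (r,kernel):
  lvl0: tbl 0x26, slot 15 ⇒ 0x30007 (P1/RW1/US1/PS0)
  lvl1: tbl 0x30, slot 31 ⇒ 0x33007 (P1/RW1/US1/PS0)
  lvl2: tbl 0x33, slot 12 ⇒ 0x35007 (P1/RW1/US1/PS0)
  lvl3: tbl 0x35, slot 31 ⇒ 0x36007 (P1/RW1/US1/PS0)
  → PA=0x36FF9  (4 entries read)
#4 VA=0xD8303A1CF4F (r,kernel):
  lvl0: tbl 0x26, slot 27 ⇒ 0x3A007 (P1/RW1/US1/PS0)
  lvl1: tbl 0x3A, slot 12 ⇒ 0x3D007 (P1/RW1/US1/PS0)
  lvl2: tbl 0x3D, slot 29 ⇒ 0x3F007 (P1/RW1/US1/PS0)
  lvl3: tbl 0x3F, slot 28 ⇒ 0x41007 (P1/RW1/US1/PS0)
  → PA=0x41F4F  (4 entries read)
#5 VA=0xA0102200BBD (r,kernel):
  lvl0: tbl 0x26, slot 20 ⇒ 0x43007 (P1/RW1/US1/PS0)
  lvl1: tbl 0x43, slot 4 ⇒ 0x45007 (P1/RW1/US1/PS0)
  lvl2: tbl 0x45, slot 17 ⇒ 0x49087 (P1/RW1/US1/PS1)
  → PA=0x49BBD (huge @L2)  (3 entries read)

Access #3 fault: NONE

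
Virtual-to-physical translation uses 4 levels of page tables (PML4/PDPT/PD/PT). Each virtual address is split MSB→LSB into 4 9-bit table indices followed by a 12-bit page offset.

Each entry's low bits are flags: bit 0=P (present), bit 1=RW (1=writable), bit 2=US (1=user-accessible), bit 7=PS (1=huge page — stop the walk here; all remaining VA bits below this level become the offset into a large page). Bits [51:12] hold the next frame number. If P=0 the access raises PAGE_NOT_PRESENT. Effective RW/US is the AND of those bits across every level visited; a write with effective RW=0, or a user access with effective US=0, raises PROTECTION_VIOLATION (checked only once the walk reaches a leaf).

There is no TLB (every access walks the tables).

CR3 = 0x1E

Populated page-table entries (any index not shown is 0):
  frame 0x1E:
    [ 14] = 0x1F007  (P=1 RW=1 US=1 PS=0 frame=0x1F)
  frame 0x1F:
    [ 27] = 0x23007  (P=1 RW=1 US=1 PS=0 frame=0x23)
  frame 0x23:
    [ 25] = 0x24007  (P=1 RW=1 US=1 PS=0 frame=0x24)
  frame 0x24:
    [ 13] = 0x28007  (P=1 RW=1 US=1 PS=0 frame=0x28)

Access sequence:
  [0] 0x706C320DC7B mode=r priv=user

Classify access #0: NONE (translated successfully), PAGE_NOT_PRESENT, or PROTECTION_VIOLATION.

Walk each access:
#0 VA=0x706C320DC7B (r,user):
  [0] read 0x1E idx=14: raw=0x1F007 flags P=1 W=1 U=1 S=0
  [1] read 0x1F idx=27: raw=0x23007 flags P=1 W=1 U=1 S=0
  [2] read 0x23 idx=25: raw=0x24007 flags P=1 W=1 U=1 S=0
  [3] read 0x24 idx=13: raw=0x28007 flags P=1 W=1 U=1 S=0
  ✓ 0x28C7B  — 4 lookups

Access #0 fault: NONE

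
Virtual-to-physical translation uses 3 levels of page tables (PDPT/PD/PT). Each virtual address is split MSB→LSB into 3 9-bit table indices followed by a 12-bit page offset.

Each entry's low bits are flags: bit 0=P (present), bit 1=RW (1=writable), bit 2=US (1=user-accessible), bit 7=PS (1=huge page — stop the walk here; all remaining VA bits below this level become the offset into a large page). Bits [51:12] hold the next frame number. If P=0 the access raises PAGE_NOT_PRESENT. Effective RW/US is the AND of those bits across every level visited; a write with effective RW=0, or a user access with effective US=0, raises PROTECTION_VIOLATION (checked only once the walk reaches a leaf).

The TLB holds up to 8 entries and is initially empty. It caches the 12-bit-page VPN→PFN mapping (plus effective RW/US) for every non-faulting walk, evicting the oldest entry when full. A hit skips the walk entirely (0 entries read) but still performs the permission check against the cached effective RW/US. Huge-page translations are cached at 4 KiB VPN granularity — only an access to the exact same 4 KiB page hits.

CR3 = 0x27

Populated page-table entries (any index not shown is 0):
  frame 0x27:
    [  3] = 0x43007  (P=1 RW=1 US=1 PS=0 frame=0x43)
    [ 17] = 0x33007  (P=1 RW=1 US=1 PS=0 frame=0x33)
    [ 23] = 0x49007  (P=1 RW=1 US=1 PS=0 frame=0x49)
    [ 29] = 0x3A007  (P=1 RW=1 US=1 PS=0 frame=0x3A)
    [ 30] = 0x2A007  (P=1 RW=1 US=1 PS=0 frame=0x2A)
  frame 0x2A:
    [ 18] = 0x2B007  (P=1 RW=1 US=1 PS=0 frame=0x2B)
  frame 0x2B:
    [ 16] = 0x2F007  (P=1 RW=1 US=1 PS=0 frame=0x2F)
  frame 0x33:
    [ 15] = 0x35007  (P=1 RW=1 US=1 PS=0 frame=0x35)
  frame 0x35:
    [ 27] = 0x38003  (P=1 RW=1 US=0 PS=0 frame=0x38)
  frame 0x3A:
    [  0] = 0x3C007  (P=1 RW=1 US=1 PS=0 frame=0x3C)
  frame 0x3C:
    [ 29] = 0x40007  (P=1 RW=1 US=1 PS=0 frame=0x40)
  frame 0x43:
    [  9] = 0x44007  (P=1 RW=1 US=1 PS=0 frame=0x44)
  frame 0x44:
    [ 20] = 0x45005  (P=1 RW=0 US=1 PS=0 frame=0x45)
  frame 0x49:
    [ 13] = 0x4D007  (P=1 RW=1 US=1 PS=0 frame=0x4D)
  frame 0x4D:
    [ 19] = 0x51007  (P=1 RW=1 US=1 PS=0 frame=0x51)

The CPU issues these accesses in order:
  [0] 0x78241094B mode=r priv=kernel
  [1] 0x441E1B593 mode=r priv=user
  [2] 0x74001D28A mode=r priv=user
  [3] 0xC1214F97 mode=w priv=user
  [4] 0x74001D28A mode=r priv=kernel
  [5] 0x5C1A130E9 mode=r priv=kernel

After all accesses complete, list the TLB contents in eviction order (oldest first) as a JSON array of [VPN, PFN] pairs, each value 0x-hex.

Per-access translation:
#0 VA=0x78241094B (r,kernel):
  [0] read 0x27 idx=30: raw=0x2A007 flags P=1 W=1 U=1 S=0
  [1] read 0x2A idx=18: raw=0x2B007 flags P=1 W=1 U=1 S=0
  [2] read 0x2B idx=16: raw=0x2F007 flags P=1 W=1 U=1 S=0
  ✓ 0x2F94B  — 3 lookups
#1 VA=0x441E1B593 (r,user):
  [0] read 0x27 idx=17: raw=0x33007 flags P=1 W=1 U=1 S=0
  [1] read 0x33 idx=15: raw=0x35007 flags P=1 W=1 U=1 S=0
  [2] read 0x35 idx=27: raw=0x38003 flags P=1 W=1 U=0 S=0
  ✗ PROTECTION_VIOLATION  [3 reads]
#2 VA=0x74001D28A (r,user):
  [0] read 0x27 idx=29: raw=0x3A007 flags P=1 W=1 U=1 S=0
  [1] read 0x3A idx=0: raw=0x3C007 flags P=1 W=1 U=1 S=0
  [2] read 0x3C idx=29: raw=0x40007 flags P=1 W=1 U=1 S=0
  ✓ 0x4028A  — 3 lookups
#3 VA=0xC1214F97 (w,user):
  [0] read 0x27 idx=3: raw=0x43007 flags P=1 W=1 U=1 S=0
  [1] read 0x43 idx=9: raw=0x44007 flags P=1 W=1 U=1 S=0
  [2] read 0x44 idx=20: raw=0x45005 flags P=1 W=0 U=1 S=0
  ✗ PROTECTION_VIOLATION  [3 reads]
#4 VA=0x74001D28A (r,kernel):
  TLB hit vpn=0x74001D → PA=0x4028A
#5 VA=0x5C1A130E9 (r,kernel):
  [0] read 0x27 idx=23: raw=0x49007 flags P=1 W=1 U=1 S=0
  [1] read 0x49 idx=13: raw=0x4D007 flags P=1 W=1 U=1 S=0
  [2] read 0x4D idx=19: raw=0x51007 flags P=1 W=1 U=1 S=0
  ✓ 0x510E9  — 3 lookups

TLB: [["0x782410", "0x2F"], ["0x74001D", "0x40"], ["0x5C1A13", "0x51"]]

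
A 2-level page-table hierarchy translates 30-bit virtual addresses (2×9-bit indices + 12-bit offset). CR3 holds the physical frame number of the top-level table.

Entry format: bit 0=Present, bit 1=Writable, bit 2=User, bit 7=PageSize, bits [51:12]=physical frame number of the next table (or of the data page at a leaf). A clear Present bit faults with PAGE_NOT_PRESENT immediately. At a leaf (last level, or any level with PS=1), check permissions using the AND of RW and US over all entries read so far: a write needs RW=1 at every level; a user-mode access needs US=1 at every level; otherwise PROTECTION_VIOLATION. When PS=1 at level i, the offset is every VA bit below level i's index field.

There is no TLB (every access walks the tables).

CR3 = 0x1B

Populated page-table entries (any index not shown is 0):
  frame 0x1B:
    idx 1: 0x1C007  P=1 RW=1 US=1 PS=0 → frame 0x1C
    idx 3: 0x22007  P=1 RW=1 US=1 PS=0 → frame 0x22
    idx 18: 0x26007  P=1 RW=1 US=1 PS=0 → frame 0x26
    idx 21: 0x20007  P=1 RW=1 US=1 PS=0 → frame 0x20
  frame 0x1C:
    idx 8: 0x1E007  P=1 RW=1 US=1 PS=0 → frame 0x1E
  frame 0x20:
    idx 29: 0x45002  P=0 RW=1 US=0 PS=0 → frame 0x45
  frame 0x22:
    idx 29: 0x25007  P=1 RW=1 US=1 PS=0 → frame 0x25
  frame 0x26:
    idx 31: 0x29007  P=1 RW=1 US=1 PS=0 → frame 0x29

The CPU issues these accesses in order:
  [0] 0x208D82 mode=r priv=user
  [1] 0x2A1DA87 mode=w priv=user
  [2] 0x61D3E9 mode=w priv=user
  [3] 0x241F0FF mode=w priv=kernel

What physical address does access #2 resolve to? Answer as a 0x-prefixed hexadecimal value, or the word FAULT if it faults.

Trace:
#0 VA=0x208D82 (r,user):
  [0] read 0x1B idx=1: raw=0x1C007 flags P=1 W=1 U=1 S=0
  [1] read 0x1C idx=8: raw=0x1E007 flags P=1 W=1 U=1 S=0
  ✓ 0x1ED82  — 2 lookups
#1 VA=0x2A1DA87 (w,user):
  [0] read 0x1B idx=21: raw=0x20007 flags P=1 W=1 U=1 S=0
  [1] read 0x20 idx=29: raw=0x45002 flags P=0 W=1 U=0 S=0
  → PAGE_NOT_PRESENT  (2 entries read)
#2 VA=0x61D3E9 (w,user):
  [0] read 0x1B idx=3: raw=0x22007 flags P=1 W=1 U=1 S=0
  [1] read 0x22 idx=29: raw=0x25007 flags P=1 W=1 U=1 S=0
  ✓ 0x253E9  — 2 lookups
#3 VA=0x241F0FF (w,kernel):
  [0] read 0x1B idx=18: raw=0x26007 flags P=1 W=1 U=1 S=0
  [1] read 0x26 idx=31: raw=0x29007 flags P=1 W=1 U=1 S=0
  ✓ 0x290FF  — 2 lookups

Access #2 PA: 0x253E9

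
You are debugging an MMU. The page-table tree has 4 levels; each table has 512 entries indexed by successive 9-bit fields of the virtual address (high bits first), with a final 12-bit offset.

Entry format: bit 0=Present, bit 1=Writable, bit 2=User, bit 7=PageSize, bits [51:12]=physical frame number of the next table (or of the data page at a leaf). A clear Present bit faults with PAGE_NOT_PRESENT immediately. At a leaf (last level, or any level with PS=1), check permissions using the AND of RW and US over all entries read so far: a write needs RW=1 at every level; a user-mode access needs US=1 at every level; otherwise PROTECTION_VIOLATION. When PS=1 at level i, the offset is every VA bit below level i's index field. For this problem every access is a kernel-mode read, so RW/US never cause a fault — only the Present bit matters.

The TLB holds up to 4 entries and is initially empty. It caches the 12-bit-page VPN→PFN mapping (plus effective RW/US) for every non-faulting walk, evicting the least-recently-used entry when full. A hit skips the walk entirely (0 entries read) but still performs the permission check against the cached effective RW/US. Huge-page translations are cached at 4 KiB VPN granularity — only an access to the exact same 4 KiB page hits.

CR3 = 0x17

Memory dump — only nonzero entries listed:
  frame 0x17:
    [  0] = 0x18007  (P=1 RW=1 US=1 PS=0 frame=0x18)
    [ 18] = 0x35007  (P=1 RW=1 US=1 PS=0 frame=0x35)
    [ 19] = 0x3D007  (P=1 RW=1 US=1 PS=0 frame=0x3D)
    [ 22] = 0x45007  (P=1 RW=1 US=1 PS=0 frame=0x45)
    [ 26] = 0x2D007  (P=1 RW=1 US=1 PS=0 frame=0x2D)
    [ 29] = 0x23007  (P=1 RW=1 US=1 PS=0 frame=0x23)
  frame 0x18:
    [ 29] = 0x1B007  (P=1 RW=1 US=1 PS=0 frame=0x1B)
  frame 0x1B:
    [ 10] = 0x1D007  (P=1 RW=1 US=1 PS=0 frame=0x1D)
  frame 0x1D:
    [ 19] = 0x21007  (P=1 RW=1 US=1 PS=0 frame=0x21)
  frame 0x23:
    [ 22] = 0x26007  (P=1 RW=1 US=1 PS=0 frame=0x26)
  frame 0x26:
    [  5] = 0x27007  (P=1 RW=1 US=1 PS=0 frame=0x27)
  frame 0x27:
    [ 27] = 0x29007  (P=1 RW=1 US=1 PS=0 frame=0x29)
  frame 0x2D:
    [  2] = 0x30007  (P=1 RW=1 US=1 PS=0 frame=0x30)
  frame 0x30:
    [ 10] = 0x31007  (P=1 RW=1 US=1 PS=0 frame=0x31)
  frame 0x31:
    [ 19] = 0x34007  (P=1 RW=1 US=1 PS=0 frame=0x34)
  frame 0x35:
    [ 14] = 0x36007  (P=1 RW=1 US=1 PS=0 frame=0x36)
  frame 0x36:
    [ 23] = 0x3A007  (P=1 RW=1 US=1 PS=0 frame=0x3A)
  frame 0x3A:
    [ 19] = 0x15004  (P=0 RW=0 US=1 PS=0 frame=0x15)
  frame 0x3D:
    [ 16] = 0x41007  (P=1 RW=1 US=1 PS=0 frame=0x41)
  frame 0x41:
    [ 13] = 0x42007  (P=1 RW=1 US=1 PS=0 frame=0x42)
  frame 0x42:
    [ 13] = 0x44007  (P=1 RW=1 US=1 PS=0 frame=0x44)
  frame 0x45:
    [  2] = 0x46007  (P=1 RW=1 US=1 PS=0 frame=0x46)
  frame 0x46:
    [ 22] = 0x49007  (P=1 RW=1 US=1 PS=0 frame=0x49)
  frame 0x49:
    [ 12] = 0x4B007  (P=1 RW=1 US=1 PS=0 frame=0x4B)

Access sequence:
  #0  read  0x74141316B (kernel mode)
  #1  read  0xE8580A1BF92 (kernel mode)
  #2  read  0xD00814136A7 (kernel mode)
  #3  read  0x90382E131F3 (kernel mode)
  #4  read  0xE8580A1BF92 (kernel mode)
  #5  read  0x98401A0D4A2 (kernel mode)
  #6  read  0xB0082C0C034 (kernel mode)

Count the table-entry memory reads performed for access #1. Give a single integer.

Trace:
#0 VA=0x74141316B (r,kernel):
  L0 @0x17[0] → 0x18007  P=1,RW=1,US=1,PS=0
  L1 @0x18[29] → 0x1B007  P=1,RW=1,US=1,PS=0
  L2 @0x1B[10] → 0x1D007  P=1,RW=1,US=1,PS=0
  L3 @0x1D[19] → 0x21007  P=1,RW=1,US=1,PS=0
  ✓ 0x2116B  — 4 lookups
#1 VA=0xE8580A1BF92 (r,kernel):
  L0 @0x17[29] → 0x23007  P=1,RW=1,US=1,PS=0
  L1 @0x23[22] → 0x26007  P=1,RW=1,US=1,PS=0
  L2 @0x26[5] → 0x27007  P=1,RW=1,US=1,PS=0
  L3 @0x27[27] → 0x29007  P=1,RW=1,US=1,PS=0
  ✓ 0x29F92  — 4 lookups
#2 VA=0xD00814136A7 (r,kernel):
  L0 @0x17[26] → 0x2D007  P=1,RW=1,US=1,PS=0
  L1 @0x2D[2] → 0x30007  P=1,RW=1,US=1,PS=0
  L2 @0x30[10] → 0x31007  P=1,RW=1,US=1,PS=0
  L3 @0x31[19] → 0x34007  P=1,RW=1,US=1,PS=0
  ✓ 0x346A7  — 4 lookups
#3 VA=0x90382E131F3 (r,kernel):
  L0 @0x17[18] → 0x35007  P=1,RW=1,US=1,PS=0
  L1 @0x35[14] → 0x36007  P=1,RW=1,US=1,PS=0
  L2 @0x36[23] → 0x3A007  P=1,RW=1,US=1,PS=0
  L3 @0x3A[19] → 0x15004  P=0,RW=0,US=1,PS=0
  ⇒ fault: PAGE_NOT_PRESENT  — 4 lookups
#4 VA=0xE8580A1BF92 (r,kernel):
  TLB hit vpn=0xE8580A1B → PA=0x29F92
#5 VA=0x98401A0D4A2 (r,kernel):
  L0 @0x17[19] → 0x3D007  P=1,RW=1,US=1,PS=0
  L1 @0x3D[16] → 0x41007  P=1,RW=1,US=1,PS=0
  L2 @0x41[13] → 0x42007  P=1,RW=1,US=1,PS=0
  L3 @0x42[13] → 0x44007  P=1,RW=1,US=1,PS=0
  ✓ 0x444A2  — 4 lookups
#6 VA=0xB0082C0C034 (r,kernel):
  L0 @0x17[22] → 0x45007  P=1,RW=1,US=1,PS=0
  L1 @0x45[2] → 0x46007  P=1,RW=1,US=1,PS=0
  L2 @0x46[22] → 0x49007  P=1,RW=1,US=1,PS=0
  L3 @0x49[12] → 0x4B007  P=1,RW=1,US=1,PS=0
  ✓ 0x4B034  — 4 lookups

Entries read for #1: 4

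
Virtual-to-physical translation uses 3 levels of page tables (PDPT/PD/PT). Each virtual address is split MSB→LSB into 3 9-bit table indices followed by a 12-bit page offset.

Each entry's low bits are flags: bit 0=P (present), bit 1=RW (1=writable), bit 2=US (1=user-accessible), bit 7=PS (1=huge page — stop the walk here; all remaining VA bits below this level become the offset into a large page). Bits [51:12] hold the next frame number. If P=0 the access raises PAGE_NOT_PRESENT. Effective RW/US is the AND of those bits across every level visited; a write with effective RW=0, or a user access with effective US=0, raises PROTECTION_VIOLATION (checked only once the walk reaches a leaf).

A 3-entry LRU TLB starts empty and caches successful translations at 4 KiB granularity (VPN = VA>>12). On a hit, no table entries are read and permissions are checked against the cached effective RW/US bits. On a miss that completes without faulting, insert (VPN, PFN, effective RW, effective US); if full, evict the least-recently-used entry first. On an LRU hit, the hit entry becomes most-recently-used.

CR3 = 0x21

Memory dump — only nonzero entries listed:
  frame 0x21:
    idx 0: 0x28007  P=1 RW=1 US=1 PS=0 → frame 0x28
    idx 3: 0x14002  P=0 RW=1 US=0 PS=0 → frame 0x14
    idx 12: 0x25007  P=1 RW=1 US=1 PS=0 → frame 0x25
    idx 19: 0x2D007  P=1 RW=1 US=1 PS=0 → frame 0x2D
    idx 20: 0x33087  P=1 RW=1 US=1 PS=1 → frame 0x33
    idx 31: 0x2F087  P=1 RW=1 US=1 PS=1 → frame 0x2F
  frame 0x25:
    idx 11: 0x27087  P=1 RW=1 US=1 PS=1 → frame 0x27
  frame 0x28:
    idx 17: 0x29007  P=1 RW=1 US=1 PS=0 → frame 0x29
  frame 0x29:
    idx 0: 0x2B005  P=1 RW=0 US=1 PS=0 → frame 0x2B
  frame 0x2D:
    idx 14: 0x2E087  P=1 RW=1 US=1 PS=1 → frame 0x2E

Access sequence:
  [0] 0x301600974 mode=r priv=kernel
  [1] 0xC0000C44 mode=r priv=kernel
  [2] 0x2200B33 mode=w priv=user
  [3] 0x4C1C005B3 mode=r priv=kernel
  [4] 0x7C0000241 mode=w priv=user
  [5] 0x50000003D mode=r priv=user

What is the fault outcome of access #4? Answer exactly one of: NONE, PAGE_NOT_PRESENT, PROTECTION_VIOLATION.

Trace:
#0 VA=0x301600974 (r,kernel):
  L0 @0x21[12] → 0x25007  P=1,RW=1,US=1,PS=0
  L1 @0x25[11] → 0x27087  P=1,RW=1,US=1,PS=1
  ⇒ phys 0x27974 (huge @L1)  [2 reads]
#1 VA=0xC0000C44 (r,kernel):
  L0 @0x21[3] → 0x14002  P=0,RW=1,US=0,PS=0
  ⇒ fault: PAGE_NOT_PRESENT  — 1 lookups
#2 VA=0x2200B33 (w,user):
  L0 @0x21[0] → 0x28007  P=1,RW=1,US=1,PS=0
  L1 @0x28[17] → 0x29007  P=1,RW=1,US=1,PS=0
  L2 @0x29[0] → 0x2B005  P=1,RW=0,US=1,PS=0
  ⇒ fault: PROTECTION_VIOLATION  — 3 lookups
#3 VA=0x4C1C005B3 (r,kernel):
  L0 @0x21[19] → 0x2D007  P=1,RW=1,US=1,PS=0
  L1 @0x2D[14] → 0x2E087  P=1,RW=1,US=1,PS=1
  ⇒ phys 0x2E5B3 (huge @L1)  [2 reads]
#4 VA=0x7C0000241 (w,user):
  L0 @0x21[31] → 0x2F087  P=1,RW=1,US=1,PS=1
  ⇒ phys 0x2F241 (huge @L0)  [1 reads]
#5 VA=0x50000003D (r,user):
  L0 @0x21[20] → 0x33087  P=1,RW=1,US=1,PS=1
  ⇒ phys 0x3303D (huge @L0)  [1 reads]

Access #4 fault: NONE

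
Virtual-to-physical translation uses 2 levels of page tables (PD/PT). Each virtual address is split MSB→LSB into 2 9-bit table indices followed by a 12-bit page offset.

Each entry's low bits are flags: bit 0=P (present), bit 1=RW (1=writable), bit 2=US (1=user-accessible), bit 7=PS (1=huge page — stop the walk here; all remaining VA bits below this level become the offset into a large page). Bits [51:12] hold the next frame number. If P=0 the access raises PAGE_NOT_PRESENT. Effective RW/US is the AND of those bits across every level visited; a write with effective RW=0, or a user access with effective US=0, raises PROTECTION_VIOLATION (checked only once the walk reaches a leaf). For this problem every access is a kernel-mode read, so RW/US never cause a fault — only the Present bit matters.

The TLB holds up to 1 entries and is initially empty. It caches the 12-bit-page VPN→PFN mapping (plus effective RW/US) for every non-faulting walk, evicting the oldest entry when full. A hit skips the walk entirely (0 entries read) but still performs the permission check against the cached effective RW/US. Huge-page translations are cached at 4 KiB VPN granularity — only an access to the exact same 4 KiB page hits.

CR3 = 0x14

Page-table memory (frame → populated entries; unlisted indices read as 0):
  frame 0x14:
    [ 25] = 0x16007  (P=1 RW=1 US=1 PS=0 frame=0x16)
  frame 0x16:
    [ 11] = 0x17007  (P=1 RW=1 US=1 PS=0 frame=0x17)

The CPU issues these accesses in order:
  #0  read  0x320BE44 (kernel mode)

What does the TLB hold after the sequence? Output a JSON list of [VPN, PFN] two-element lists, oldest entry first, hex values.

Walk each access:
#0 VA=0x320BE44 (r,kernel):
  L0: frame=0x14 idx=25 entry=0x16007 [P=1 RW=1 US=1 PS=0]
  L1: frame=0x16 idx=11 entry=0x17007 [P=1 RW=1 US=1 PS=0]
  ✓ 0x17E44  — 2 lookups

TLB: [["0x320B", "0x17"]]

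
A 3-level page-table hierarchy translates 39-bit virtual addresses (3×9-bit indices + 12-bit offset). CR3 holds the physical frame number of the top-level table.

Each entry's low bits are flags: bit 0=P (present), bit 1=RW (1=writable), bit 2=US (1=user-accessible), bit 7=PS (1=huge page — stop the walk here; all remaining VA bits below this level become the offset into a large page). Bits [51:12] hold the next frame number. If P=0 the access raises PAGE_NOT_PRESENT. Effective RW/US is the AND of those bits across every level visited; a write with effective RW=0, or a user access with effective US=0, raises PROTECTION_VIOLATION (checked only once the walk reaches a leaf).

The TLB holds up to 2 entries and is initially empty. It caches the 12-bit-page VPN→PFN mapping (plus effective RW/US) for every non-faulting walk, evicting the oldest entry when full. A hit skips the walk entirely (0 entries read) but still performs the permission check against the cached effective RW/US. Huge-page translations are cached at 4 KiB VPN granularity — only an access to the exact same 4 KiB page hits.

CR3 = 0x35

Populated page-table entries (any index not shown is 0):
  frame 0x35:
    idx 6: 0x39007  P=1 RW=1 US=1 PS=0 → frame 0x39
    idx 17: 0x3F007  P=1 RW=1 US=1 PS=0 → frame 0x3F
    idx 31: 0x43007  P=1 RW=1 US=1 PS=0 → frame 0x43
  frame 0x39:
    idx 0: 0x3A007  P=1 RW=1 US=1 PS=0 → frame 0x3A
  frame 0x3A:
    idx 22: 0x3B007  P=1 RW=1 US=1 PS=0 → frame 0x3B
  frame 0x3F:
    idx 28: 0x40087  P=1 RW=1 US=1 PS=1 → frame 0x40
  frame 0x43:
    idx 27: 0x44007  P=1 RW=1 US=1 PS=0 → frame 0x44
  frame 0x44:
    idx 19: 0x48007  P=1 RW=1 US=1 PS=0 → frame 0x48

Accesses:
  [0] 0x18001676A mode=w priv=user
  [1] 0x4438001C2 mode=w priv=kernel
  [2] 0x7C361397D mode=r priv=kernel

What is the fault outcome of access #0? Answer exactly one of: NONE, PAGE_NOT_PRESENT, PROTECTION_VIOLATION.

Per-access translation:
#0 VA=0x18001676A (w,user):
  L0: frame=0x35 idx=6 entry=0x39007 [P=1 RW=1 US=1 PS=0]
  L1: frame=0x39 idx=0 entry=0x3A007 [P=1 RW=1 US=1 PS=0]
  L2: frame=0x3A idx=22 entry=0x3B007 [P=1 RW=1 US=1 PS=0]
  → PA=0x3B76A  (3 entries read)
#1 VA=0x4438001C2 (w,kernel):
  L0: frame=0x35 idx=17 entry=0x3F007 [P=1 RW=1 US=1 PS=0]
  L1: frame=0x3F idx=28 entry=0x40087 [P=1 RW=1 US=1 PS=1]
  → PA=0x401C2 (huge @L1)  (2 entries read)
#2 VA=0x7C361397D (r,kernel):
  L0: frame=0x35 idx=31 entry=0x43007 [P=1 RW=1 US=1 PS=0]
  L1: frame=0x43 idx=27 entry=0x44007 [P=1 RW=1 US=1 PS=0]
  L2: frame=0x44 idx=19 entry=0x48007 [P=1 RW=1 US=1 PS=0]
  → PA=0x4897D  (3 entries read)

Access #0 fault: NONE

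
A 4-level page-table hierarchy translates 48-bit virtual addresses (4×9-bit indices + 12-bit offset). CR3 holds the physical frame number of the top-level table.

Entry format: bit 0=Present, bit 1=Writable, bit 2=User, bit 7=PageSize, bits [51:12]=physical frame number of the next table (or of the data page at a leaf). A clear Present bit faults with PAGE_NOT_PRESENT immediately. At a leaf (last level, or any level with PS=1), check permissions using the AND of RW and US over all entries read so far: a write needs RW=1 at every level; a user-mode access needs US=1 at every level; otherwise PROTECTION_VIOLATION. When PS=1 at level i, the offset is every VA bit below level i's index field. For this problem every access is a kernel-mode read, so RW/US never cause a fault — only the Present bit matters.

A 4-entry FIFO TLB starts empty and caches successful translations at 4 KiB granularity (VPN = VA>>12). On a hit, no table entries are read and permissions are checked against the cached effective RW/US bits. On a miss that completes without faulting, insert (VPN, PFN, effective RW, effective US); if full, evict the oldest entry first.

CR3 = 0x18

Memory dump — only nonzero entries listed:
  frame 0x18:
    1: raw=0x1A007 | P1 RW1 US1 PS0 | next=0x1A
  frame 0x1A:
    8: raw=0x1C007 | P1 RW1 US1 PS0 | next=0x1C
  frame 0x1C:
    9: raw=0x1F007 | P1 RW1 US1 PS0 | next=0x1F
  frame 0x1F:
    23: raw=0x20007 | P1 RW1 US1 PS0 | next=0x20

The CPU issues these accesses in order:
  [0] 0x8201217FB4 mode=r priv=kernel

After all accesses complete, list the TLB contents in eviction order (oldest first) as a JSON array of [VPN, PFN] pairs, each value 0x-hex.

Walk each access:
#0 VA=0x8201217FB4 (r,kernel):
  lvl0: tbl 0x18, slot 1 ⇒ 0x1A007 (P1/RW1/US1/PS0)
  lvl1: tbl 0x1A, slot 8 ⇒ 0x1C007 (P1/RW1/US1/PS0)
  lvl2: tbl 0x1C, slot 9 ⇒ 0x1F007 (P1/RW1/US1/PS0)
  lvl3: tbl 0x1F, slot 23 ⇒ 0x20007 (P1/RW1/US1/PS0)
  ✓ 0x20FB4  — 4 lookups

TLB: [["0x8201217", "0x20"]]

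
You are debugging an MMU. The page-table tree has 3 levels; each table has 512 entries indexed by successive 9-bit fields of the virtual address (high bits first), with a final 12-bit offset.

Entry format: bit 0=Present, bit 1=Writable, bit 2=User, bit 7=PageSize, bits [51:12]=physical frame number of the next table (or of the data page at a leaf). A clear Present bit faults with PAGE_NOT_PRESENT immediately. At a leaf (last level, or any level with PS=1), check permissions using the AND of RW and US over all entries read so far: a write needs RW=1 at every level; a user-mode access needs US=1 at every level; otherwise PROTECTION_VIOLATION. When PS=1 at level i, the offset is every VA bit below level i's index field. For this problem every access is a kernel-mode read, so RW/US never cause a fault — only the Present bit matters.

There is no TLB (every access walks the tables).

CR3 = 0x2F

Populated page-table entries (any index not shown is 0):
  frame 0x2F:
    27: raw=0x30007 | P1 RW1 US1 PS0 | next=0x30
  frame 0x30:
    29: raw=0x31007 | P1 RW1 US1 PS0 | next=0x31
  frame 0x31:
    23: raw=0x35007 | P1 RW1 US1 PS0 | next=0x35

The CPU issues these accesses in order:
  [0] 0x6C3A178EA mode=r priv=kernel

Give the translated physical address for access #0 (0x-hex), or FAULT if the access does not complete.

Trace:
#0 VA=0x6C3A178EA (r,kernel):
  [0] read 0x2F idx=27: raw=0x30007 flags P=1 W=1 U=1 S=0
  [1] read 0x30 idx=29: raw=0x31007 flags P=1 W=1 U=1 S=0
  [2] read 0x31 idx=23: raw=0x35007 flags P=1 W=1 U=1 S=0
  → PA=0x358EA  (3 entries read)

Access #0 PA: 0x358EA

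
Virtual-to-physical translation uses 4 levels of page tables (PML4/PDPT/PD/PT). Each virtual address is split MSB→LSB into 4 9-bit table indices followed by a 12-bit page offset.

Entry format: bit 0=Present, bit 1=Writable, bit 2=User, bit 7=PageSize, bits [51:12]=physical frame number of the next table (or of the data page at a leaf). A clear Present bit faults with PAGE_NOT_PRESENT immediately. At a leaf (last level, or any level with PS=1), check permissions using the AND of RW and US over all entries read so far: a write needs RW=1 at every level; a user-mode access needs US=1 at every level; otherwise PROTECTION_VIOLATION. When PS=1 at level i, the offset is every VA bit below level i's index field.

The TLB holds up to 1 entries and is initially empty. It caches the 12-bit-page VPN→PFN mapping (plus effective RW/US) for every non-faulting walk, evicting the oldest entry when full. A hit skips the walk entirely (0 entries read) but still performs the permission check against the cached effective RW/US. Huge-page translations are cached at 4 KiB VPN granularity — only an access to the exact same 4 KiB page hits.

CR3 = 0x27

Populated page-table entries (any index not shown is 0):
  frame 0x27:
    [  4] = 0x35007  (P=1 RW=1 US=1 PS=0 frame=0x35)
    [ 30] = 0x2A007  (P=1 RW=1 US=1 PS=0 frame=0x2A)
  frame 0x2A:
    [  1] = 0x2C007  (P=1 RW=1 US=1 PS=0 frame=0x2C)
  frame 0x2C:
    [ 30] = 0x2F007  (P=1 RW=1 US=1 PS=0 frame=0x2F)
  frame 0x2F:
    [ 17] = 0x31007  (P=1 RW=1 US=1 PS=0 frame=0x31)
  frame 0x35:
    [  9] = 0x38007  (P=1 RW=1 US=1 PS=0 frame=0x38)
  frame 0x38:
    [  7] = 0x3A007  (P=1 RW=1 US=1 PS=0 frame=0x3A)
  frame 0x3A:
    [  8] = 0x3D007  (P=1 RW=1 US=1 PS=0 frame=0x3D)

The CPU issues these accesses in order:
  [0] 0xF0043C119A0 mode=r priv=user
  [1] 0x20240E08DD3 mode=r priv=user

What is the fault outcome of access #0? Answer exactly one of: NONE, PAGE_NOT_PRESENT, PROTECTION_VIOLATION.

Trace:
#0 VA=0xF0043C119A0 (r,user):
  L0: frame=0x27 idx=30 entry=0x2A007 [P=1 RW=1 US=1 PS=0]
  L1: frame=0x2A idx=1 entry=0x2C007 [P=1 RW=1 US=1 PS=0]
  L2: frame=0x2C idx=30 entry=0x2F007 [P=1 RW=1 US=1 PS=0]
  L3: frame=0x2F idx=17 entry=0x31007 [P=1 RW=1 US=1 PS=0]
  → PA=0x319A0  (4 entries read)
#1 VA=0x20240E08DD3 (r,user):
  L0: frame=0x27 idx=4 entry=0x35007 [P=1 RW=1 US=1 PS=0]
  L1: frame=0x35 idx=9 entry=0x38007 [P=1 RW=1 US=1 PS=0]
  L2: frame=0x38 idx=7 entry=0x3A007 [P=1 RW=1 US=1 PS=0]
  L3: frame=0x3A idx=8 entry=0x3D007 [P=1 RW=1 US=1 PS=0]
  → PA=0x3DDD3  (4 entries read)

Access #0 fault: NONE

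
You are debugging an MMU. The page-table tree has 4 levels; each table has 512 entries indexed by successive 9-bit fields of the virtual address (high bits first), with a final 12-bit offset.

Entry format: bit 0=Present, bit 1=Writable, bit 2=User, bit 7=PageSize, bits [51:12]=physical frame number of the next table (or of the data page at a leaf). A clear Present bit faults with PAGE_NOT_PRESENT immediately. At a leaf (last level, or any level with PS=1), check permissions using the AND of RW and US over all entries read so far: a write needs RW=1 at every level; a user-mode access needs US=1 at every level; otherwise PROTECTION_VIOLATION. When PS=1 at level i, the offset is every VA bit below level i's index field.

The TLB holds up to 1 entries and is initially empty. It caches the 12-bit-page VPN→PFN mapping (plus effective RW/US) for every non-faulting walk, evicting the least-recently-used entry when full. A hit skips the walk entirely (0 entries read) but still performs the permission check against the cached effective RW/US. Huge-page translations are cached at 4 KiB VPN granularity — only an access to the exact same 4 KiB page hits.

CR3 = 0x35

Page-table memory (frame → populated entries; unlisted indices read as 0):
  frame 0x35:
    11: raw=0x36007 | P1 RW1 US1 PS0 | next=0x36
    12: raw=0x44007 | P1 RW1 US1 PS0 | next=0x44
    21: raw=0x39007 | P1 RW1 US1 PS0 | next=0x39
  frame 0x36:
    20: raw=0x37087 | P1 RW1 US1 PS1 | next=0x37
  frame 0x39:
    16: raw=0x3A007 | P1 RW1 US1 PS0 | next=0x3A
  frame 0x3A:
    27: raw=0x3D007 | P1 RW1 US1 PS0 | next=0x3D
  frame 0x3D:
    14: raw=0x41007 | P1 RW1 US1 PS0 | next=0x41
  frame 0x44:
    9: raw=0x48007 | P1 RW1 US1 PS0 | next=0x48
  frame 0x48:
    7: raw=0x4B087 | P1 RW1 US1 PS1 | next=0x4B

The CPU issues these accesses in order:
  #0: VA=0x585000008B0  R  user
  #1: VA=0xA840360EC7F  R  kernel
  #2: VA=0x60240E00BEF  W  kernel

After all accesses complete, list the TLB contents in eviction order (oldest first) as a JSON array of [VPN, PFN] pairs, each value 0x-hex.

Walk each access:
#0 VA=0x585000008B0 (r,user):
  lvl0: tbl 0x35, slot 11 ⇒ 0x36007 (P1/RW1/US1/PS0)
  lvl1: tbl 0x36, slot 20 ⇒ 0x37087 (P1/RW1/US1/PS1)
  → PA=0x378B0 (huge @L1)  (2 entries read)
#1 VA=0xA840360EC7F (r,kernel):
  lvl0: tbl 0x35, slot 21 ⇒ 0x39007 (P1/RW1/US1/PS0)
  lvl1: tbl 0x39, slot 16 ⇒ 0x3A007 (P1/RW1/US1/PS0)
  lvl2: tbl 0x3A, slot 27 ⇒ 0x3D007 (P1/RW1/US1/PS0)
  lvl3: tbl 0x3D, slot 14 ⇒ 0x41007 (P1/RW1/US1/PS0)
  → PA=0x41C7F  (4 entries read)
#2 VA=0x60240E00BEF (w,kernel):
  lvl0: tbl 0x35, slot 12 ⇒ 0x44007 (P1/RW1/US1/PS0)
  lvl1: tbl 0x44, slot 9 ⇒ 0x48007 (P1/RW1/US1/PS0)
  lvl2: tbl 0x48, slot 7 ⇒ 0x4B087 (P1/RW1/US1/PS1)
  → PA=0x4BBEF (huge @L2)  (3 entries read)

TLB: [["0x60240E00", "0x4B"]]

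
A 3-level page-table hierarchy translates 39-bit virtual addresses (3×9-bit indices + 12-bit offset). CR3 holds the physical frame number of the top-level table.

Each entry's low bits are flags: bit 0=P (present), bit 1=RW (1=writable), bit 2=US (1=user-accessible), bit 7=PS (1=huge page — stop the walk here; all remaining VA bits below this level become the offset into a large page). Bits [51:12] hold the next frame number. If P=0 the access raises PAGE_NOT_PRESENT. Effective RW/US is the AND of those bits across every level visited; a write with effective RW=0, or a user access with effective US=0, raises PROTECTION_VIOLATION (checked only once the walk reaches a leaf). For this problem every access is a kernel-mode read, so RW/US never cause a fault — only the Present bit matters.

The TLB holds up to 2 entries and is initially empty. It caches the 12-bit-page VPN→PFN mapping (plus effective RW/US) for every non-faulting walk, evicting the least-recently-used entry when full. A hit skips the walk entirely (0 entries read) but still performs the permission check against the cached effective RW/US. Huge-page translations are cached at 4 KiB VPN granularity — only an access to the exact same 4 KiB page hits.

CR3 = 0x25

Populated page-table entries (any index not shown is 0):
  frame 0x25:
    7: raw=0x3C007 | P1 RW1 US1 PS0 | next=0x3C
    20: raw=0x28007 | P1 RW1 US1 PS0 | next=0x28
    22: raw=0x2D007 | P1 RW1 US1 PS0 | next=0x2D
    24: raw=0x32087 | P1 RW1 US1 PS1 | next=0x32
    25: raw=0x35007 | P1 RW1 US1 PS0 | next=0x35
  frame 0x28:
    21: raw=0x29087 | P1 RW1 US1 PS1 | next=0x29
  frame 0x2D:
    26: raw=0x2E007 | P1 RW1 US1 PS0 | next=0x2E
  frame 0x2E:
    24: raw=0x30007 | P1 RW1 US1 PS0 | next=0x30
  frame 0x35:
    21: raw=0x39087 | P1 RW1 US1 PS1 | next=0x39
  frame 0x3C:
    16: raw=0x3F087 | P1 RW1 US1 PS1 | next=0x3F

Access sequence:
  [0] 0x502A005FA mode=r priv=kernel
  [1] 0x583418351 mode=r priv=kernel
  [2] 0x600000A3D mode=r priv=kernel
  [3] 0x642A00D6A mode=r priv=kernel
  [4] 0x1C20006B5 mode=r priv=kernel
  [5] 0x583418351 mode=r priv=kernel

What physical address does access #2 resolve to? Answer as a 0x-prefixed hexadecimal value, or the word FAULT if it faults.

Per-access translation:
#0 VA=0x502A005FA (r,kernel):
  L0 @0x25[20] → 0x28007  P=1,RW=1,US=1,PS=0
  L1 @0x28[21] → 0x29087  P=1,RW=1,US=1,PS=1
  ✓ 0x295FA (huge @L1)  — 2 lookups
#1 VA=0x583418351 (r,kernel):
  L0 @0x25[22] → 0x2D007  P=1,RW=1,US=1,PS=0
  L1 @0x2D[26] → 0x2E007  P=1,RW=1,US=1,PS=0
  L2 @0x2E[24] → 0x30007  P=1,RW=1,US=1,PS=0
  ✓ 0x30351  — 3 lookups
#2 VA=0x600000A3D (r,kernel):
  L0 @0x25[24] → 0x32087  P=1,RW=1,US=1,PS=1
  ✓ 0x32A3D (huge @L0)  — 1 lookups
#3 VA=0x642A00D6A (r,kernel):
  L0 @0x25[25] → 0x35007  P=1,RW=1,US=1,PS=0
  L1 @0x35[21] → 0x39087  P=1,RW=1,US=1,PS=1
  ✓ 0x39D6A (huge @L1)  — 2 lookups
#4 VA=0x1C20006B5 (r,kernel):
  L0 @0x25[7] → 0x3C007  P=1,RW=1,US=1,PS=0
  L1 @0x3C[16] → 0x3F087  P=1,RW=1,US=1,PS=1
  ✓ 0x3F6B5 (huge @L1)  — 2 lookups
#5 VA=0x583418351 (r,kernel):
  L0 @0x25[22] → 0x2D007  P=1,RW=1,US=1,PS=0
  L1 @0x2D[26] → 0x2E007  P=1,RW=1,US=1,PS=0
  L2 @0x2E[24] → 0x30007  P=1,RW=1,US=1,PS=0
  ✓ 0x30351  — 3 lookups

Access #2 PA: 0x32A3D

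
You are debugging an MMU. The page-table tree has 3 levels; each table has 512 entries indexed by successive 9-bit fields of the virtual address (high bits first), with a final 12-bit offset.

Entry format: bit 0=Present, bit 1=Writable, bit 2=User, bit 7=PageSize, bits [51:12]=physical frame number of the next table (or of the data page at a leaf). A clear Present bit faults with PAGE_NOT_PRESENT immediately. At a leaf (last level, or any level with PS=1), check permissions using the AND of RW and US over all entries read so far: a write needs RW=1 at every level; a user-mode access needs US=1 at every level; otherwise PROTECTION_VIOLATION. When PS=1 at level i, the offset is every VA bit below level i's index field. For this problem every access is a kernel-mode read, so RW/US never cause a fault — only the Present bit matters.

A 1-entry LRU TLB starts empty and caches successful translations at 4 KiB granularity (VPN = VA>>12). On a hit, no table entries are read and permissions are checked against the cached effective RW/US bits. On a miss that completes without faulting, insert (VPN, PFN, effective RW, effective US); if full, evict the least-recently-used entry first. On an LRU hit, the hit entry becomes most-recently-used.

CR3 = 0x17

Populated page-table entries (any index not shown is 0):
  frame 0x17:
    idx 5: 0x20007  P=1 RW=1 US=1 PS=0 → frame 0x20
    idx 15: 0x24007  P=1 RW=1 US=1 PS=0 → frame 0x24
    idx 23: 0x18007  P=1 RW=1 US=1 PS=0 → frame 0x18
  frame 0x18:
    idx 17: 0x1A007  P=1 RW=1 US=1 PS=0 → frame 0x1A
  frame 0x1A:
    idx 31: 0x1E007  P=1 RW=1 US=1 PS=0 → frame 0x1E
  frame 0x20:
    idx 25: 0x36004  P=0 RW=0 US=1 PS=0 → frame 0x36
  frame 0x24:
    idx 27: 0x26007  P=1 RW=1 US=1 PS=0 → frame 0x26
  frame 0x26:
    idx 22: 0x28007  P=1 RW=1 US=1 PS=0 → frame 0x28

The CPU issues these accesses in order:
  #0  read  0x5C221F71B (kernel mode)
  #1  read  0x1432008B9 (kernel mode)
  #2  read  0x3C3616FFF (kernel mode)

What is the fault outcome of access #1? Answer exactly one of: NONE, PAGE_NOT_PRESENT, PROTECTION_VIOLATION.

Per-access translation:
#0 VA=0x5C221F71B (r,kernel):
  L0 @0x17[23] → 0x18007  P=1,RW=1,US=1,PS=0
  L1 @0x18[17] → 0x1A007  P=1,RW=1,US=1,PS=0
  L2 @0x1A[31] → 0x1E007  P=1,RW=1,US=1,PS=0
  ⇒ phys 0x1E71B  [3 reads]
#1 VA=0x1432008B9 (r,kernel):
  L0 @0x17[5] → 0x20007  P=1,RW=1,US=1,PS=0
  L1 @0x20[25] → 0x36004  P=0,RW=0,US=1,PS=0
  ⇒ fault: PAGE_NOT_PRESENT  — 2 lookups
#2 VA=0x3C3616FFF (r,kernel):
  L0 @0x17[15] → 0x24007  P=1,RW=1,US=1,PS=0
  L1 @0x24[27] → 0x26007  P=1,RW=1,US=1,PS=0
  L2 @0x26[22] → 0x28007  P=1,RW=1,US=1,PS=0
  ⇒ phys 0x28FFF  [3 reads]

Access #1 fault: PAGE_NOT_PRESENT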